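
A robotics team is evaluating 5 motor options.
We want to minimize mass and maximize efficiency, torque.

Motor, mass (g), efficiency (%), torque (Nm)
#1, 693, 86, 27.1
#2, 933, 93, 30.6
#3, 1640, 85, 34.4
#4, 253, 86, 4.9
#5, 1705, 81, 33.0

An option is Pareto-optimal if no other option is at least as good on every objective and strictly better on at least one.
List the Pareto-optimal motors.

#1: not dominated.
#2: not dominated (best efficiency).
#3: not dominated (best torque).
#4: not dominated (best mass).
#5: dominated by #3 (mass 1640≤1705, efficiency 85≥81, torque 34.4≥33.0).

#1, #2, #3, #4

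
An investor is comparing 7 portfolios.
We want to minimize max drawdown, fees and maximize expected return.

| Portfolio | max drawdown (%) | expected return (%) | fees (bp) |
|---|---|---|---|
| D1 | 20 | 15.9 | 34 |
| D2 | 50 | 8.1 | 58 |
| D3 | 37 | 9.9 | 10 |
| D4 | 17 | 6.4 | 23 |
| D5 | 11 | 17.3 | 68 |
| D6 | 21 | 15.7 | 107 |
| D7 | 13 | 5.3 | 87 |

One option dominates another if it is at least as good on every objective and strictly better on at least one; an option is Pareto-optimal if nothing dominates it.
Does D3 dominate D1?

No

D3 vs D1: D3 is worse on max drawdown (37 vs 20), so it does not dominate D1.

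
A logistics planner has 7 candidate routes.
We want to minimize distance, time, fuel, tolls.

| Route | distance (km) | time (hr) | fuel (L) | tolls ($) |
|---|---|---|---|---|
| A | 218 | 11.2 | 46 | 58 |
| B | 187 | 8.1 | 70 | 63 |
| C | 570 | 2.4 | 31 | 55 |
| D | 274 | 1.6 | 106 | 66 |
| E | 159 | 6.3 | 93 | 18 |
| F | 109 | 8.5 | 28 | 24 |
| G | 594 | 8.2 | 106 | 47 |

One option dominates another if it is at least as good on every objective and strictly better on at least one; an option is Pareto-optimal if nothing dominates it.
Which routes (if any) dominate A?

F

F: distance 109≤218, time 8.5≤11.2, fuel 28≤46, tolls 24≤58 — dominates A.
Others (B, C, D, E, G) are each worse than A on at least one objective.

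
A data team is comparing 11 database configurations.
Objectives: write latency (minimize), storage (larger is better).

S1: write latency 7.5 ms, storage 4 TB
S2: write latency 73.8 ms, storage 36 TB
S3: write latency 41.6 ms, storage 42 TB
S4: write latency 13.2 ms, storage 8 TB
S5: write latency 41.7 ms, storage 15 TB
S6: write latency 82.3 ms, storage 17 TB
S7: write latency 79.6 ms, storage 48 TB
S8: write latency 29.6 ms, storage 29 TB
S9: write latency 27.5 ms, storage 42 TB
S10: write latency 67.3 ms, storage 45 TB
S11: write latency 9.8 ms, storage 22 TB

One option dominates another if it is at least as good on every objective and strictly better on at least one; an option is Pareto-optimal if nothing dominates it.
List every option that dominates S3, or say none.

S9

S9: write latency 27.5≤41.6, storage 42≥42 — dominates S3.
Others (S1, S2, S4, S5, S6, S7, S8, S10, S11) are each worse than S3 on at least one objective.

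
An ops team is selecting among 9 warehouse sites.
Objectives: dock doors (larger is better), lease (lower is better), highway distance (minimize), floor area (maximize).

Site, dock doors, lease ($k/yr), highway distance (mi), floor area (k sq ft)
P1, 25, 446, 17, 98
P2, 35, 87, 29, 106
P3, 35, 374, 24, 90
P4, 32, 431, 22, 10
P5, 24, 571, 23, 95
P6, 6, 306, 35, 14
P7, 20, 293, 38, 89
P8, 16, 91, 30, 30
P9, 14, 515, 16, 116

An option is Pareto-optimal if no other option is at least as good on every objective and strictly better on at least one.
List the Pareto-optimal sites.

P1, P2, P3, P4, P9

P1: not dominated.
P2: not dominated (best lease).
P3: not dominated.
P4: not dominated.
P5: dominated by P1 (dock doors 25≥24, lease 446≤571, highway distance 17≤23, floor area 98≥95).
P6: dominated by P2 (dock doors 35≥6, lease 87≤306, highway distance 29≤35, floor area 106≥14).
P7: dominated by P2 (dock doors 35≥20, lease 87≤293, highway distance 29≤38, floor area 106≥89).
P8: dominated by P2 (dock doors 35≥16, lease 87≤91, highway distance 29≤30, floor area 106≥30).
P9: not dominated (best highway distance).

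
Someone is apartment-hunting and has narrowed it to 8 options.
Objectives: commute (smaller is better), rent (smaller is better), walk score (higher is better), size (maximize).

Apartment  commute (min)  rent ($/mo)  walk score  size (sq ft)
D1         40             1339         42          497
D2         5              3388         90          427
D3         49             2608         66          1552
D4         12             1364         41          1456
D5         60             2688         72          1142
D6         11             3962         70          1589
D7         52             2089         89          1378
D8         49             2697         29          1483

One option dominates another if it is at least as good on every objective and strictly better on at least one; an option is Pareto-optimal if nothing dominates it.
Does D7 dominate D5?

Yes

D7 vs D5: commute 52≤60, rent 2089≤2688, walk score 89≥72, size 1378≥1142 — D7 is at least as good on every objective with at least one strict improvement.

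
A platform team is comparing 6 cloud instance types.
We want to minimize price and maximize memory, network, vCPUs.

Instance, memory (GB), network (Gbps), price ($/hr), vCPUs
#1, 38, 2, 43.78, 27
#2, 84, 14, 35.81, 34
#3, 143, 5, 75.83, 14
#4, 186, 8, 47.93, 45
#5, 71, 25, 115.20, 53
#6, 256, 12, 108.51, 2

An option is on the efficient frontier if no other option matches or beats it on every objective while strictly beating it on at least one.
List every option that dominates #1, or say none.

#2: memory 84≥38, network 14≥2, price 35.81≤43.78, vCPUs 34≥27 — dominates #1.
Others (#3, #4, #5, #6) are each worse than #1 on at least one objective.

#2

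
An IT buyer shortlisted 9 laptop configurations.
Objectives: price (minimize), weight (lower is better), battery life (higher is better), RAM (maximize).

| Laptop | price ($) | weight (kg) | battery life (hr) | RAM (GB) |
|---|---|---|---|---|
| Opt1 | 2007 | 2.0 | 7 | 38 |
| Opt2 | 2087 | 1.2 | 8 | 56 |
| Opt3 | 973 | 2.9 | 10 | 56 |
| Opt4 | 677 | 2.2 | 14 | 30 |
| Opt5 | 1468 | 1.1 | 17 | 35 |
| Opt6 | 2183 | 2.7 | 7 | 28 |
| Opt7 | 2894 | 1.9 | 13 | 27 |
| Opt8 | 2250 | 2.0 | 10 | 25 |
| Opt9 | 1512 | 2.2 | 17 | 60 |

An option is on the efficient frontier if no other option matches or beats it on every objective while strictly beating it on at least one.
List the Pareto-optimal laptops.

Opt1, Opt2, Opt3, Opt4, Opt5, Opt9

Opt1: not dominated.
Opt2: not dominated.
Opt3: not dominated.
Opt4: not dominated (best price).
Opt5: not dominated (best weight).
Opt6: dominated by Opt1 (price 2007≤2183, weight 2.0≤2.7, battery life 7≥7, RAM 38≥28).
Opt7: dominated by Opt5 (price 1468≤2894, weight 1.1≤1.9, battery life 17≥13, RAM 35≥27).
Opt8: dominated by Opt5 (price 1468≤2250, weight 1.1≤2.0, battery life 17≥10, RAM 35≥25).
Opt9: not dominated (best RAM).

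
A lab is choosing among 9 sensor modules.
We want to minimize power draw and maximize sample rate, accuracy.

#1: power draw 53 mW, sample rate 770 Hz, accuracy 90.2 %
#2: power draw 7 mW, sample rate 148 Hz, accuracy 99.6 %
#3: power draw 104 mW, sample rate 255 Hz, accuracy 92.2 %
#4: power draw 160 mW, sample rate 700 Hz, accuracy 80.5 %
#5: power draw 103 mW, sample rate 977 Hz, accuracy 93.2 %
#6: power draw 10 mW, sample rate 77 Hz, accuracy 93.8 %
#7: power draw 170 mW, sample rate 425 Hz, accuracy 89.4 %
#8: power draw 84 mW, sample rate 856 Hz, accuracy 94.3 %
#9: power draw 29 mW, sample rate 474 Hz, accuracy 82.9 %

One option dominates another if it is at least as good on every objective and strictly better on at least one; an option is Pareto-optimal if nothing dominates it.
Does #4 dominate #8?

#4 vs #8: #4 is worse on power draw (160 vs 84), so it does not dominate #8.

No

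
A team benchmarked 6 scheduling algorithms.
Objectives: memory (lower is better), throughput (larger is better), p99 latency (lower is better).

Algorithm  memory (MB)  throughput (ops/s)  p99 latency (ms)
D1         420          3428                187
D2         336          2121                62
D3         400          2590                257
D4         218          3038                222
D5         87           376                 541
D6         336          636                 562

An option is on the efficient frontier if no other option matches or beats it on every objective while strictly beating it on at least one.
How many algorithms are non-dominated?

D1: not dominated (best throughput).
D2: not dominated (best p99 latency).
D3: dominated by D4 (memory 218≤400, throughput 3038≥2590, p99 latency 222≤257).
D4: not dominated.
D5: not dominated (best memory).
D6: dominated by D2 (memory 336≤336, throughput 2121≥636, p99 latency 62≤562).
Pareto-optimal: D1, D2, D4, D5 → 4.

4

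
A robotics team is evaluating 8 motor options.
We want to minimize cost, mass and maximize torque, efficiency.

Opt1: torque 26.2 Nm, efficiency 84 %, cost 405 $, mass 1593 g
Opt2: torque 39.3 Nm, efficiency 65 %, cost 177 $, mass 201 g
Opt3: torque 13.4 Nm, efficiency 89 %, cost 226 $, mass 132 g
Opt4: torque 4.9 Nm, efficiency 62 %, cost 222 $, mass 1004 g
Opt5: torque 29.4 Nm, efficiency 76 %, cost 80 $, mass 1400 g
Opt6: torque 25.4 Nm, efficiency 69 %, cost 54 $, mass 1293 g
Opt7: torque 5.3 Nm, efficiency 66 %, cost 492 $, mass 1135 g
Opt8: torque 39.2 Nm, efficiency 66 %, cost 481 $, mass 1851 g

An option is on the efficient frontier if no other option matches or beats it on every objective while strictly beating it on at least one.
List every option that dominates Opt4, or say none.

Opt2

Opt2: torque 39.3≥4.9, efficiency 65≥62, cost 177≤222, mass 201≤1004 — dominates Opt4.
Others (Opt1, Opt3, Opt5, Opt6, Opt7, Opt8) are each worse than Opt4 on at least one objective.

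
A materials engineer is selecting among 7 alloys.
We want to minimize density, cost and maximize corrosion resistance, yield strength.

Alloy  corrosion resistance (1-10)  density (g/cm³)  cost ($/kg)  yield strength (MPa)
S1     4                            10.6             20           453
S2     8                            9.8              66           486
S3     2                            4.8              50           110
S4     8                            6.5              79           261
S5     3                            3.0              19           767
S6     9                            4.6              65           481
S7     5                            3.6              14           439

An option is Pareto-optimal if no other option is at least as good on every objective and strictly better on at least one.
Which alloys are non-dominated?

S1: not dominated.
S2: not dominated.
S3: dominated by S5 (corrosion resistance 3≥2, density 3.0≤4.8, cost 19≤50, yield strength 767≥110).
S4: dominated by S6 (corrosion resistance 9≥8, density 4.6≤6.5, cost 65≤79, yield strength 481≥261).
S5: not dominated (best density).
S6: not dominated (best corrosion resistance).
S7: not dominated (best cost).

S1, S2, S5, S6, S7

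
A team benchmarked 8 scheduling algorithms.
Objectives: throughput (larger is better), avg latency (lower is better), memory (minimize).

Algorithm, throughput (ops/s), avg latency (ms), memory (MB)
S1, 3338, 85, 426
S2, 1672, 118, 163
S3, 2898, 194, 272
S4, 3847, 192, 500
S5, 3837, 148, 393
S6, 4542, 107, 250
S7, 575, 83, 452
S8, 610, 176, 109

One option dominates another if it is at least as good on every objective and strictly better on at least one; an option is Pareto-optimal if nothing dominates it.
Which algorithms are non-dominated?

S1, S2, S6, S7, S8

S1: not dominated.
S2: not dominated.
S3: dominated by S6 (throughput 4542≥2898, avg latency 107≤194, memory 250≤272).
S4: dominated by S6 (throughput 4542≥3847, avg latency 107≤192, memory 250≤500).
S5: dominated by S6 (throughput 4542≥3837, avg latency 107≤148, memory 250≤393).
S6: not dominated (best throughput).
S7: not dominated (best avg latency).
S8: not dominated (best memory).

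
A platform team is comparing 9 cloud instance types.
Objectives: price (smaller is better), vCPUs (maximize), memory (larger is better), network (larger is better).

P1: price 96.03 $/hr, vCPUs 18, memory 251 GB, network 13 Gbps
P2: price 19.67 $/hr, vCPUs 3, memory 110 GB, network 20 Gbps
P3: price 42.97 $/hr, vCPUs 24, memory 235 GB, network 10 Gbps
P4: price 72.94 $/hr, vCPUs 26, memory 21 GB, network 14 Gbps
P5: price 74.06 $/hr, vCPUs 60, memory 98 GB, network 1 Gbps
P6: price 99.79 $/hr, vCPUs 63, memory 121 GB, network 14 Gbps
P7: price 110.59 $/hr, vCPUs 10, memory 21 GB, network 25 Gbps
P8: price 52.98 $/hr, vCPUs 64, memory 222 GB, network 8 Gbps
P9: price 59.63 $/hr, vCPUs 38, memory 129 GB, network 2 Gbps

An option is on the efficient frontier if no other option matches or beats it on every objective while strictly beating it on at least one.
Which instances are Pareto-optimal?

P1: not dominated (best memory).
P2: not dominated (best price).
P3: not dominated.
P4: not dominated.
P5: dominated by P8 (price 52.98≤74.06, vCPUs 64≥60, memory 222≥98, network 8≥1).
P6: not dominated.
P7: not dominated (best network).
P8: not dominated (best vCPUs).
P9: dominated by P8 (price 52.98≤59.63, vCPUs 64≥38, memory 222≥129, network 8≥2).

P1, P2, P3, P4, P6, P7, P8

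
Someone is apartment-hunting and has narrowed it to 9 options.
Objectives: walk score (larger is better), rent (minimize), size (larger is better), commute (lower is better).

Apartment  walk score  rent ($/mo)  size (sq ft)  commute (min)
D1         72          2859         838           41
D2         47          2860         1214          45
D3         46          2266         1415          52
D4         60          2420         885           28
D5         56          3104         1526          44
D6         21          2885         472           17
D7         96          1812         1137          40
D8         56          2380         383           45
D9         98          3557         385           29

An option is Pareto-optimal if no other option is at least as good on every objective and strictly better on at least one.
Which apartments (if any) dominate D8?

D7: walk score 96≥56, rent 1812≤2380, size 1137≥383, commute 40≤45 — dominates D8.
Others (D1, D2, D3, D4, D5, D6, D9) are each worse than D8 on at least one objective.

D7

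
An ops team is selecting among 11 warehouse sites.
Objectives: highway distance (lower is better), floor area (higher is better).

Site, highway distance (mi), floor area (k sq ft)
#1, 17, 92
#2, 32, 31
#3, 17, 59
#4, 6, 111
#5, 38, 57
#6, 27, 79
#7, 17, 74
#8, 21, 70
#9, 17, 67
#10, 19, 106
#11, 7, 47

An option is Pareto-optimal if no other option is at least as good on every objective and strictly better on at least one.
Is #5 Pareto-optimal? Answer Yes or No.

No

#1 vs #5: highway distance 17≤38, floor area 92≥57 — #1 is at least as good on every objective and strictly better on at least one, so #1 dominates #5.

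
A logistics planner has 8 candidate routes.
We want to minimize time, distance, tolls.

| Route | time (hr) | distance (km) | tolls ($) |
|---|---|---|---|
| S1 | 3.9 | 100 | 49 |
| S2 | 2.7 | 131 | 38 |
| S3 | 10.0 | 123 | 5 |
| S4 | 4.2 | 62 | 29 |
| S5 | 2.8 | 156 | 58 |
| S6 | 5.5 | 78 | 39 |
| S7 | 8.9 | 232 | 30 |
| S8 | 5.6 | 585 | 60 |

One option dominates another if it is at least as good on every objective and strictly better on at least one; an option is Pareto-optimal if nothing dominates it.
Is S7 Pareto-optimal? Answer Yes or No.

No

S4 vs S7: time 4.2≤8.9, distance 62≤232, tolls 29≤30 — S4 is at least as good on every objective and strictly better on at least one, so S4 dominates S7.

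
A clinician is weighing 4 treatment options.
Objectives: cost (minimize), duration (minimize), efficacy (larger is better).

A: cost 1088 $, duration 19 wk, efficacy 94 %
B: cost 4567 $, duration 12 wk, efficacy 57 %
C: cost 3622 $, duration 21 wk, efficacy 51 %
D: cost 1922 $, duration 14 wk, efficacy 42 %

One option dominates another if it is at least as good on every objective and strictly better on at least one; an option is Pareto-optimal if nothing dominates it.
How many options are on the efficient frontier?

A: not dominated (best cost).
B: not dominated (best duration).
C: dominated by A (cost 1088≤3622, duration 19≤21, efficacy 94≥51).
D: not dominated.
Pareto-optimal: A, B, D → 3.

3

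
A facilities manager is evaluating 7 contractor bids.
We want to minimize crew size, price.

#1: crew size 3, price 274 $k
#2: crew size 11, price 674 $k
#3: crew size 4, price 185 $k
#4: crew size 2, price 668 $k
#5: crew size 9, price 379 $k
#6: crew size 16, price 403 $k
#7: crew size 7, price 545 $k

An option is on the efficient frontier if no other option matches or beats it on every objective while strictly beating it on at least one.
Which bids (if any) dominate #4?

none

#1: worse on crew size (3 vs 2).
#2: worse on crew size (11 vs 2).
#3: worse on crew size (4 vs 2).
#5: worse on crew size (9 vs 2).
#6: worse on crew size (16 vs 2).
#7: worse on crew size (7 vs 2).
No option dominates #4.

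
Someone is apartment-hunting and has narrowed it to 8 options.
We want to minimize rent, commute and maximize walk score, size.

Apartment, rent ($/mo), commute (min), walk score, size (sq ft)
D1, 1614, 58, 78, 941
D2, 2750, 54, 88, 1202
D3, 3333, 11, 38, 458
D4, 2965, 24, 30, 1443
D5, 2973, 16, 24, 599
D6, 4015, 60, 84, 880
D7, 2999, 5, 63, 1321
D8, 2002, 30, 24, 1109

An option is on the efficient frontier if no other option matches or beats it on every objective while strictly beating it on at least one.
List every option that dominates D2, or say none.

D1: worse on commute (58 vs 54).
D3: worse on rent (3333 vs 2750).
D4: worse on rent (2965 vs 2750).
D5: worse on rent (2973 vs 2750).
D6: worse on rent (4015 vs 2750).
D7: worse on rent (2999 vs 2750).
D8: worse on walk score (24 vs 88).
No option dominates D2.

none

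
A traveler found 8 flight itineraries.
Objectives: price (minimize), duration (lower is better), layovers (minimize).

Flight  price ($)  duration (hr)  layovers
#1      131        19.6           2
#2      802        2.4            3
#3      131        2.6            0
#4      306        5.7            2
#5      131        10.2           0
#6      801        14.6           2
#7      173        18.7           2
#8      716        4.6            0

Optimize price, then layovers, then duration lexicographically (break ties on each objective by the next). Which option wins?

#3

First minimize price: best is 131, kept {#1, #3, #5}.
Then minimize layovers: best is 0, kept {#3, #5}.
Then minimize duration: best is 2.6, kept {#3}.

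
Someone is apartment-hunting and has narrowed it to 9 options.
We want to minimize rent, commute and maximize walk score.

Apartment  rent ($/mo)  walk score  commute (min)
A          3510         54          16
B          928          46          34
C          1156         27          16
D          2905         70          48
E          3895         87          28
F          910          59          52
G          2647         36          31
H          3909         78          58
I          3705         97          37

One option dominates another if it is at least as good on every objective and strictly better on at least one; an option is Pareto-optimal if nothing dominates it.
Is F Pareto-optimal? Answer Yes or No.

A: worse on rent (3510 vs 910).
B: worse on rent (928 vs 910).
C: worse on rent (1156 vs 910).
D: worse on rent (2905 vs 910).
E: worse on rent (3895 vs 910).
G: worse on rent (2647 vs 910).
H: worse on rent (3909 vs 910).
I: worse on rent (3705 vs 910).
No option is at least as good as F on every objective and strictly better on one.

Yes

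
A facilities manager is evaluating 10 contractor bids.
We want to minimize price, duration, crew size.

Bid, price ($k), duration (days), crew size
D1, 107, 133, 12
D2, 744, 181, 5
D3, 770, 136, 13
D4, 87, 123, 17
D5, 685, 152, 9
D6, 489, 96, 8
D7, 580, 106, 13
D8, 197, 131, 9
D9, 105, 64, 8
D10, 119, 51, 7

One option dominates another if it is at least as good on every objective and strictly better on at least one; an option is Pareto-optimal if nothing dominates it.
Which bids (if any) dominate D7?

D6, D9, D10

D6: price 489≤580, duration 96≤106, crew size 8≤13 — dominates D7.
D9: price 105≤580, duration 64≤106, crew size 8≤13 — dominates D7.
D10: price 119≤580, duration 51≤106, crew size 7≤13 — dominates D7.
Others (D1, D2, D3, D4, D5, D8) are each worse than D7 on at least one objective.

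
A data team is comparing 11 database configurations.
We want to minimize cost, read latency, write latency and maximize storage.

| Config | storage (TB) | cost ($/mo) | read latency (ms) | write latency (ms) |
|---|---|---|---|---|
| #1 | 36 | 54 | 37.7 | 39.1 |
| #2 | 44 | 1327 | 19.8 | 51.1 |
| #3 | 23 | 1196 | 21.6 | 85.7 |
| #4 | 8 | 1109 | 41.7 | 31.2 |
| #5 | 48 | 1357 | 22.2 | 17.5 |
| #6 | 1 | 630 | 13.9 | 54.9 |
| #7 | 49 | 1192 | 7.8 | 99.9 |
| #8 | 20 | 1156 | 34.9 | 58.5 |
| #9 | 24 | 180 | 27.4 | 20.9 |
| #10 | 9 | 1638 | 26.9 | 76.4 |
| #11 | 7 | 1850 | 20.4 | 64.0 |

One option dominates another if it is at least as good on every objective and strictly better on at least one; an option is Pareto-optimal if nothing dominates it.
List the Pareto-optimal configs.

#1: not dominated (best cost).
#2: not dominated.
#3: not dominated.
#4: dominated by #9 (storage 24≥8, cost 180≤1109, read latency 27.4≤41.7, write latency 20.9≤31.2).
#5: not dominated (best write latency).
#6: not dominated.
#7: not dominated (best storage).
#8: dominated by #9 (storage 24≥20, cost 180≤1156, read latency 27.4≤34.9, write latency 20.9≤58.5).
#9: not dominated.
#10: dominated by #2 (storage 44≥9, cost 1327≤1638, read latency 19.8≤26.9, write latency 51.1≤76.4).
#11: dominated by #2 (storage 44≥7, cost 1327≤1850, read latency 19.8≤20.4, write latency 51.1≤64.0).

#1, #2, #3, #5, #6, #7, #9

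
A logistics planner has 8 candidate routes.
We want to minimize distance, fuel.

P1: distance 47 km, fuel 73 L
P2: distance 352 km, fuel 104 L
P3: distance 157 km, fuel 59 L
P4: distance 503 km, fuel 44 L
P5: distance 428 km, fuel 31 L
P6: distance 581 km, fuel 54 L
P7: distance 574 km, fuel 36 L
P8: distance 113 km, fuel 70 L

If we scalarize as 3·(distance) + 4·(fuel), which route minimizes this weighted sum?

P1

P1: 3·47 + 4·73 = 433
P2: 3·352 + 4·104 = 1472
P3: 3·157 + 4·59 = 707
P4: 3·503 + 4·44 = 1685
P5: 3·428 + 4·31 = 1408
P6: 3·581 + 4·54 = 1959
P7: 3·574 + 4·36 = 1866
P8: 3·113 + 4·70 = 619
Lowest: P1 at 433.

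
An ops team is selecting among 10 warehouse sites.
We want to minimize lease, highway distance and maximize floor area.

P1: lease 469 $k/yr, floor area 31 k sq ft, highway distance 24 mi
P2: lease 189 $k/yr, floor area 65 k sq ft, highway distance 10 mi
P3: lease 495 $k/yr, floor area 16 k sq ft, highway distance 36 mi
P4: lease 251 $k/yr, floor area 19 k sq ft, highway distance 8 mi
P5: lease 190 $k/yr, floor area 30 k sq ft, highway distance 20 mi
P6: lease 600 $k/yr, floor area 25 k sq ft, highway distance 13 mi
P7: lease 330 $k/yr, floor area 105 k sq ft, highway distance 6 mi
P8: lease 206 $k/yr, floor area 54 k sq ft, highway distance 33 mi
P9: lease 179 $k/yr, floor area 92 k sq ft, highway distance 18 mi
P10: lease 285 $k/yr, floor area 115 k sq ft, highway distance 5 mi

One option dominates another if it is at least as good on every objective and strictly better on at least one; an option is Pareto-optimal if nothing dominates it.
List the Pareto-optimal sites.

P2, P4, P9, P10

P1: dominated by P2 (lease 189≤469, floor area 65≥31, highway distance 10≤24).
P2: not dominated.
P3: dominated by P1 (lease 469≤495, floor area 31≥16, highway distance 24≤36).
P4: not dominated.
P5: dominated by P2 (lease 189≤190, floor area 65≥30, highway distance 10≤20).
P6: dominated by P2 (lease 189≤600, floor area 65≥25, highway distance 10≤13).
P7: dominated by P10 (lease 285≤330, floor area 115≥105, highway distance 5≤6).
P8: dominated by P2 (lease 189≤206, floor area 65≥54, highway distance 10≤33).
P9: not dominated (best lease).
P10: not dominated (best floor area).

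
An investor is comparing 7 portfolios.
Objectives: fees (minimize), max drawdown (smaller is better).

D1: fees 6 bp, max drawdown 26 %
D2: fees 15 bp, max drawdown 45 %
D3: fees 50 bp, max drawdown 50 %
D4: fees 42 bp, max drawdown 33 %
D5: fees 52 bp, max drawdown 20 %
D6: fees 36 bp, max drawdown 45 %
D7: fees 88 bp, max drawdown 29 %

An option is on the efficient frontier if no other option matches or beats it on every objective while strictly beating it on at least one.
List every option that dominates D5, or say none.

none

D1: worse on max drawdown (26 vs 20).
D2: worse on max drawdown (45 vs 20).
D3: worse on max drawdown (50 vs 20).
D4: worse on max drawdown (33 vs 20).
D6: worse on max drawdown (45 vs 20).
D7: worse on fees (88 vs 52).
No option dominates D5.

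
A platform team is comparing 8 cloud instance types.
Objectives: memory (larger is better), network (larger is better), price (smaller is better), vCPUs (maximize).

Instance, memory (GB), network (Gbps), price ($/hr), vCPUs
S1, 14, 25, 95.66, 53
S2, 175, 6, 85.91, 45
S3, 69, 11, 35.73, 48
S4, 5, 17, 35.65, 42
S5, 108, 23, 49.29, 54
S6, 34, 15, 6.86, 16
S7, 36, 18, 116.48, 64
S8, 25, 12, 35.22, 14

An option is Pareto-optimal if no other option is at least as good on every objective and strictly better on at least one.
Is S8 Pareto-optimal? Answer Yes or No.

No

S6 vs S8: memory 34≥25, network 15≥12, price 6.86≤35.22, vCPUs 16≥14 — S6 is at least as good on every objective and strictly better on at least one, so S6 dominates S8.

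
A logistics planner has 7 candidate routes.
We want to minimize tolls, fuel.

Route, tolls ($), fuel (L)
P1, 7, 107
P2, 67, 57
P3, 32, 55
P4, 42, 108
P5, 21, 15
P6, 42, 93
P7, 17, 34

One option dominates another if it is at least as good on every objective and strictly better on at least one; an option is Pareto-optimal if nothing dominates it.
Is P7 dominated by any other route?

P1: worse on fuel (107 vs 34).
P2: worse on tolls (67 vs 17).
P3: worse on tolls (32 vs 17).
P4: worse on tolls (42 vs 17).
P5: worse on tolls (21 vs 17).
P6: worse on tolls (42 vs 17).
No option is at least as good as P7 on every objective and strictly better on one.

No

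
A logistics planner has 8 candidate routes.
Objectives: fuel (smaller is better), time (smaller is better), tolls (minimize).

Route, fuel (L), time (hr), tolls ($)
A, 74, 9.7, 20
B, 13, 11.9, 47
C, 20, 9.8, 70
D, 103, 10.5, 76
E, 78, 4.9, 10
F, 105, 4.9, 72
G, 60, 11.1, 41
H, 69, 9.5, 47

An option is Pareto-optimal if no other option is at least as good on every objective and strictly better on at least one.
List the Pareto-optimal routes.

A: not dominated.
B: not dominated (best fuel).
C: not dominated.
D: dominated by A (fuel 74≤103, time 9.7≤10.5, tolls 20≤76).
E: not dominated (best tolls).
F: dominated by E (fuel 78≤105, time 4.9≤4.9, tolls 10≤72).
G: not dominated.
H: not dominated.

A, B, C, E, G, H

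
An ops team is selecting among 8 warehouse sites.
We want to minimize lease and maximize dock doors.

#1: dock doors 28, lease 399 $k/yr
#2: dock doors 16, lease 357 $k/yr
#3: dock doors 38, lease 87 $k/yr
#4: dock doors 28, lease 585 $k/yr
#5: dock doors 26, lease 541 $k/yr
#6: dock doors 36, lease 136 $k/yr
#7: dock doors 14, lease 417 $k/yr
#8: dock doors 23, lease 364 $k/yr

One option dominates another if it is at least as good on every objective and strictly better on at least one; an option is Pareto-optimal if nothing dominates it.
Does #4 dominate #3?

#4 vs #3: #4 is worse on dock doors (28 vs 38), so it does not dominate #3.

No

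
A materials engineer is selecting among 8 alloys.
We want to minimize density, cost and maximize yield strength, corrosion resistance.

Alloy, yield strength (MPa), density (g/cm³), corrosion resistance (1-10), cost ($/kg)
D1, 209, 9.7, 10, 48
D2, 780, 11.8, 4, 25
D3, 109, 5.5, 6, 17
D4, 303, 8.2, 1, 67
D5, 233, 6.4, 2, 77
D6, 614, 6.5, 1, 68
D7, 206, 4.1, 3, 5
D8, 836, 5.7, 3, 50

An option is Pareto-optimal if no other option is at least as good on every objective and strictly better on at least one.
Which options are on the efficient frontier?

D1: not dominated (best corrosion resistance).
D2: not dominated.
D3: not dominated.
D4: dominated by D8 (yield strength 836≥303, density 5.7≤8.2, corrosion resistance 3≥1, cost 50≤67).
D5: dominated by D8 (yield strength 836≥233, density 5.7≤6.4, corrosion resistance 3≥2, cost 50≤77).
D6: dominated by D8 (yield strength 836≥614, density 5.7≤6.5, corrosion resistance 3≥1, cost 50≤68).
D7: not dominated (best density).
D8: not dominated (best yield strength).

D1, D2, D3, D7, D8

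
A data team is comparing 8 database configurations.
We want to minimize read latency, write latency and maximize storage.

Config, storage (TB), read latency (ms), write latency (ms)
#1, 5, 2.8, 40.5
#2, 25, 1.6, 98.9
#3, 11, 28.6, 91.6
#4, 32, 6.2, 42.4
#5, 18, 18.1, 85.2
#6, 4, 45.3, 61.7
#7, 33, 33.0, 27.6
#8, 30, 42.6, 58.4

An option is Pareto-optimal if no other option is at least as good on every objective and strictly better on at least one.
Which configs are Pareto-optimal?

#1: not dominated.
#2: not dominated (best read latency).
#3: dominated by #4 (storage 32≥11, read latency 6.2≤28.6, write latency 42.4≤91.6).
#4: not dominated.
#5: dominated by #4 (storage 32≥18, read latency 6.2≤18.1, write latency 42.4≤85.2).
#6: dominated by #1 (storage 5≥4, read latency 2.8≤45.3, write latency 40.5≤61.7).
#7: not dominated (best storage).
#8: dominated by #4 (storage 32≥30, read latency 6.2≤42.6, write latency 42.4≤58.4).

#1, #2, #4, #7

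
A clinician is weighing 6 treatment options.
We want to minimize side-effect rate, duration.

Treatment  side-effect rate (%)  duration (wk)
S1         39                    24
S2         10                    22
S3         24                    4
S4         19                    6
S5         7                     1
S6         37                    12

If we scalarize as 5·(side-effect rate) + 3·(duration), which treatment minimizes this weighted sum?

S5

S1: 5·39 + 3·24 = 267
S2: 5·10 + 3·22 = 116
S3: 5·24 + 3·4 = 132
S4: 5·19 + 3·6 = 113
S5: 5·7 + 3·1 = 38
S6: 5·37 + 3·12 = 221
Lowest: S5 at 38.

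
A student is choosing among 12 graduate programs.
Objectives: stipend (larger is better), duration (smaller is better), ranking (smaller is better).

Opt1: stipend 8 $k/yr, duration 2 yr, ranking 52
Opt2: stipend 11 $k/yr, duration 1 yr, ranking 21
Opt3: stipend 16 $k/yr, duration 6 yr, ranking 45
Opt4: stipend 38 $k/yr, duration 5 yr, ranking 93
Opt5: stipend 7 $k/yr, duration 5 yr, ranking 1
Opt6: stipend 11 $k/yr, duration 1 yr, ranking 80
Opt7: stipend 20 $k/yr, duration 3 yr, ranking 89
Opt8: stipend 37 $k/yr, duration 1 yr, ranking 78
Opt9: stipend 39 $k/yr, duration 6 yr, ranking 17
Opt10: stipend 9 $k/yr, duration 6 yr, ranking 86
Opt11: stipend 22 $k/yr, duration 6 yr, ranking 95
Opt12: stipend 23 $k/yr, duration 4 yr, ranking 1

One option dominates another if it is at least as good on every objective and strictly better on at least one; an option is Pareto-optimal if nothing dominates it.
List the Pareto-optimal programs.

Opt2, Opt4, Opt8, Opt9, Opt12

Opt1: dominated by Opt2 (stipend 11≥8, duration 1≤2, ranking 21≤52).
Opt2: not dominated.
Opt3: dominated by Opt9 (stipend 39≥16, duration 6≤6, ranking 17≤45).
Opt4: not dominated.
Opt5: dominated by Opt12 (stipend 23≥7, duration 4≤5, ranking 1≤1).
Opt6: dominated by Opt2 (stipend 11≥11, duration 1≤1, ranking 21≤80).
Opt7: dominated by Opt8 (stipend 37≥20, duration 1≤3, ranking 78≤89).
Opt8: not dominated.
Opt9: not dominated (best stipend).
Opt10: dominated by Opt2 (stipend 11≥9, duration 1≤6, ranking 21≤86).
Opt11: dominated by Opt4 (stipend 38≥22, duration 5≤6, ranking 93≤95).
Opt12: not dominated.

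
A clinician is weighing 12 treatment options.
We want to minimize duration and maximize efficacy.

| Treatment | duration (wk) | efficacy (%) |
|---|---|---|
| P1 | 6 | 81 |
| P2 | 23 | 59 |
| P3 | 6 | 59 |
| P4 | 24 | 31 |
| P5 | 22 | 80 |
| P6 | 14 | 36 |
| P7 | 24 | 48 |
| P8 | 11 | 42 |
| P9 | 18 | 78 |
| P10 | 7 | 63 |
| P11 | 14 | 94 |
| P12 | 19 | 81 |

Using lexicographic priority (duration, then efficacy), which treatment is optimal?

First minimize duration: best is 6, kept {P1, P3}.
Then maximize efficacy: best is 81, kept {P1}.

P1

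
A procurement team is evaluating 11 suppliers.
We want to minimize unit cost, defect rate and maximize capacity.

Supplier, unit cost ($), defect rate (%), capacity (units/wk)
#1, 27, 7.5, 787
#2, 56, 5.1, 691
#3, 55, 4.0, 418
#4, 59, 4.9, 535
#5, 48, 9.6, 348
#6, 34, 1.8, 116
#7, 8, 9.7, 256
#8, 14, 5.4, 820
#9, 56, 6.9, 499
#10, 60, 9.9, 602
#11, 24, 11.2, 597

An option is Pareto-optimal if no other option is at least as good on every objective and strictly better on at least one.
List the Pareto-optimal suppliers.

#1: dominated by #8 (unit cost 14≤27, defect rate 5.4≤7.5, capacity 820≥787).
#2: not dominated.
#3: not dominated.
#4: not dominated.
#5: dominated by #1 (unit cost 27≤48, defect rate 7.5≤9.6, capacity 787≥348).
#6: not dominated (best defect rate).
#7: not dominated (best unit cost).
#8: not dominated (best capacity).
#9: dominated by #2 (unit cost 56≤56, defect rate 5.1≤6.9, capacity 691≥499).
#10: dominated by #1 (unit cost 27≤60, defect rate 7.5≤9.9, capacity 787≥602).
#11: dominated by #8 (unit cost 14≤24, defect rate 5.4≤11.2, capacity 820≥597).

#2, #3, #4, #6, #7, #8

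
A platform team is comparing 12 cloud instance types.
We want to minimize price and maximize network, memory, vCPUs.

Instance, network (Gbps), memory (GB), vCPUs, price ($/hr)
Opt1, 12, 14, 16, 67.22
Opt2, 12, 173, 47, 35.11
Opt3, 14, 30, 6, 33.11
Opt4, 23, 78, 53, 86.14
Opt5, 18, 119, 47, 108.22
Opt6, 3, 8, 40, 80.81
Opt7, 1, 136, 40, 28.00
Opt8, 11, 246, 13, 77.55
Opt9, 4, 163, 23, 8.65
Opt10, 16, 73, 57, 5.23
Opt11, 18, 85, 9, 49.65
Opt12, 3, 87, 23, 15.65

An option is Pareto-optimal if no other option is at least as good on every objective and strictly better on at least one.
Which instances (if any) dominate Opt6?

Opt2, Opt10

Opt2: network 12≥3, memory 173≥8, vCPUs 47≥40, price 35.11≤80.81 — dominates Opt6.
Opt10: network 16≥3, memory 73≥8, vCPUs 57≥40, price 5.23≤80.81 — dominates Opt6.
Others (Opt1, Opt3, Opt4, Opt5, Opt7, Opt8, Opt9, Opt11, Opt12) are each worse than Opt6 on at least one objective.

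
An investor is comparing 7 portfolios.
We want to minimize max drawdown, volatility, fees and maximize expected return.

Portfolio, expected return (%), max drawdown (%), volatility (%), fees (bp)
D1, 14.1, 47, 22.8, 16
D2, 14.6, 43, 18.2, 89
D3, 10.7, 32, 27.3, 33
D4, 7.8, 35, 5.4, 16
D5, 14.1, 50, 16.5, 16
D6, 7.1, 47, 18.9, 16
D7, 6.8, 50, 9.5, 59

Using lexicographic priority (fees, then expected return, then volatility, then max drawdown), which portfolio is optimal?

First minimize fees: best is 16, kept {D1, D4, D5, D6}.
Then maximize expected return: best is 14.1, kept {D1, D5}.
Then minimize volatility: best is 16.5, kept {D5}.

D5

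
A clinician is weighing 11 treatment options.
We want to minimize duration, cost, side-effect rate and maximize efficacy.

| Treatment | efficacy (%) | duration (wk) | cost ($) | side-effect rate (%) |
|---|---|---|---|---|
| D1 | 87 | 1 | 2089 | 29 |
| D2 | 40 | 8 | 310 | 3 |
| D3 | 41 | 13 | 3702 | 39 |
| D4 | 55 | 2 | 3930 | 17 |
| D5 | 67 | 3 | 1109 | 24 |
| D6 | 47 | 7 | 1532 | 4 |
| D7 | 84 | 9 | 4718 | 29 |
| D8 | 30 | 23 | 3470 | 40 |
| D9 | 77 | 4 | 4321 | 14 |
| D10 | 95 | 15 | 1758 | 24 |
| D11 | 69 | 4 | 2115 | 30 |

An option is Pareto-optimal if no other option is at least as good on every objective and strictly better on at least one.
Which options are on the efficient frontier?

D1, D2, D4, D5, D6, D9, D10

D1: not dominated (best duration).
D2: not dominated (best cost).
D3: dominated by D1 (efficacy 87≥41, duration 1≤13, cost 2089≤3702, side-effect rate 29≤39).
D4: not dominated.
D5: not dominated.
D6: not dominated.
D7: dominated by D1 (efficacy 87≥84, duration 1≤9, cost 2089≤4718, side-effect rate 29≤29).
D8: dominated by D1 (efficacy 87≥30, duration 1≤23, cost 2089≤3470, side-effect rate 29≤40).
D9: not dominated.
D10: not dominated (best efficacy).
D11: dominated by D1 (efficacy 87≥69, duration 1≤4, cost 2089≤2115, side-effect rate 29≤30).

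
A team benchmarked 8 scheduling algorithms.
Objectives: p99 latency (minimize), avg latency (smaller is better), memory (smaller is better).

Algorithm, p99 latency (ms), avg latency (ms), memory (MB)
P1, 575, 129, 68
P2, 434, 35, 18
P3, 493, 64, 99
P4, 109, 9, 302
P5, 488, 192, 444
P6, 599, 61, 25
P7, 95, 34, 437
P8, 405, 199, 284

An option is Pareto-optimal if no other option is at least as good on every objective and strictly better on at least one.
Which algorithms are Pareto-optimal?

P2, P4, P7, P8

P1: dominated by P2 (p99 latency 434≤575, avg latency 35≤129, memory 18≤68).
P2: not dominated (best memory).
P3: dominated by P2 (p99 latency 434≤493, avg latency 35≤64, memory 18≤99).
P4: not dominated (best avg latency).
P5: dominated by P2 (p99 latency 434≤488, avg latency 35≤192, memory 18≤444).
P6: dominated by P2 (p99 latency 434≤599, avg latency 35≤61, memory 18≤25).
P7: not dominated (best p99 latency).
P8: not dominated.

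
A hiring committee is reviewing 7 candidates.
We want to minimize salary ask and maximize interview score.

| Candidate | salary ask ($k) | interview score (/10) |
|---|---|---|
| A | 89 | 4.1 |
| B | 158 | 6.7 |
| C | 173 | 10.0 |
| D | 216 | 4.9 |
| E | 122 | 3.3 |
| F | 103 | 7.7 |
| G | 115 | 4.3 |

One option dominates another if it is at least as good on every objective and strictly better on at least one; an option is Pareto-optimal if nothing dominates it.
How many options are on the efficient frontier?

A: not dominated (best salary ask).
B: dominated by F (salary ask 103≤158, interview score 7.7≥6.7).
C: not dominated (best interview score).
D: dominated by B (salary ask 158≤216, interview score 6.7≥4.9).
E: dominated by A (salary ask 89≤122, interview score 4.1≥3.3).
F: not dominated.
G: dominated by F (salary ask 103≤115, interview score 7.7≥4.3).
Pareto-optimal: A, C, F → 3.

3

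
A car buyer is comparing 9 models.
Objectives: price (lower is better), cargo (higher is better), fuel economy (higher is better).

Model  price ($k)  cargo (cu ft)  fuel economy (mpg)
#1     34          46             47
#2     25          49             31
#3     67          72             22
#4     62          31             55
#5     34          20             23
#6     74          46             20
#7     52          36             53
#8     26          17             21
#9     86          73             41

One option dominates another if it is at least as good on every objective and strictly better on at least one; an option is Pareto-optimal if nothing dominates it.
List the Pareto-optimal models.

#1: not dominated.
#2: not dominated (best price).
#3: not dominated.
#4: not dominated (best fuel economy).
#5: dominated by #1 (price 34≤34, cargo 46≥20, fuel economy 47≥23).
#6: dominated by #1 (price 34≤74, cargo 46≥46, fuel economy 47≥20).
#7: not dominated.
#8: dominated by #2 (price 25≤26, cargo 49≥17, fuel economy 31≥21).
#9: not dominated (best cargo).

#1, #2, #3, #4, #7, #9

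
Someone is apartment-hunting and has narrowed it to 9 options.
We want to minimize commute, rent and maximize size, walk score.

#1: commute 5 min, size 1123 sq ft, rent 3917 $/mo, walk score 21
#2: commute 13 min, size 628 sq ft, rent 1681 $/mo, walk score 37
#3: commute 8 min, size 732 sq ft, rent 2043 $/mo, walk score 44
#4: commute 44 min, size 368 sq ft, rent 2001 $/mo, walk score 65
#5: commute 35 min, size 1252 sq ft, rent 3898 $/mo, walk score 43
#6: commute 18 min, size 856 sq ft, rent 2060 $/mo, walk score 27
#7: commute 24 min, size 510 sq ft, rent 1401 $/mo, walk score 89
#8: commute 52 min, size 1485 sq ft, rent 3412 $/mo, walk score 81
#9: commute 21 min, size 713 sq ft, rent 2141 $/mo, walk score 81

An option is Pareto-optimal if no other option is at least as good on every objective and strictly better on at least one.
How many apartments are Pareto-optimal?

8

#1: not dominated (best commute).
#2: not dominated.
#3: not dominated.
#4: dominated by #7 (commute 24≤44, size 510≥368, rent 1401≤2001, walk score 89≥65).
#5: not dominated.
#6: not dominated.
#7: not dominated (best rent).
#8: not dominated (best size).
#9: not dominated.
Pareto-optimal: #1, #2, #3, #5, #6, #7, #8, #9 → 8.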